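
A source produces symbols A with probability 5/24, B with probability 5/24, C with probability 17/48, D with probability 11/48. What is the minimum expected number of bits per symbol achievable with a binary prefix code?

2 bits/symbol

Repeatedly combine the two least-probable nodes; the expected code length is the sum of the merged weights.
merge 5/24 + 5/24 → 5/12
merge 11/48 + 17/48 → 7/12
merge 5/12 + 7/12 → 1
L = 5/12 + 7/12 + 1 = 2 bits/symbol.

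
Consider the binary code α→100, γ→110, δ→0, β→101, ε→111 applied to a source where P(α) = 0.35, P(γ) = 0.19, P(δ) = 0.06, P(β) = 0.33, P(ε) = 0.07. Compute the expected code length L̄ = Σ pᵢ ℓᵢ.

2.88 bits/symbol

L̄ = Σ pᵢ·ℓᵢ = 0.35·3 + 0.19·3 + 0.06·1 + 0.33·3 + 0.07·3 = 2.88 bits/symbol.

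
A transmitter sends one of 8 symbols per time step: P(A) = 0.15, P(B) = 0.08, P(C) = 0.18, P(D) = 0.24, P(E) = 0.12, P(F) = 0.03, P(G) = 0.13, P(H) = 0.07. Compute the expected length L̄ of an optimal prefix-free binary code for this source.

2.86 bits/symbol

Repeatedly combine the two least-probable nodes; the expected code length is the sum of the merged weights.
merge 3/100 + 7/100 → 1/10
merge 2/25 + 1/10 → 9/50
merge 3/25 + 13/100 → 1/4
merge 3/20 + 9/50 → 33/100
merge 9/50 + 6/25 → 21/50
merge 1/4 + 33/100 → 29/50
merge 21/50 + 29/50 → 1
L = 1/10 + 9/50 + 1/4 + 33/100 + 21/50 + 29/50 + 1 = 143/50 = 2.86 bits/symbol.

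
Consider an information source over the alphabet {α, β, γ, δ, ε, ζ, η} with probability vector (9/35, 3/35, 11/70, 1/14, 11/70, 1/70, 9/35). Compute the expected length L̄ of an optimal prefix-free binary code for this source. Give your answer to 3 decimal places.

Repeatedly combine the two least-probable nodes; the expected code length is the sum of the merged weights.
merge 1/70 + 1/14 → 3/35
merge 3/35 + 3/35 → 6/35
merge 11/70 + 11/70 → 11/35
merge 6/35 + 9/35 → 3/7
merge 9/35 + 11/35 → 4/7
merge 3/7 + 4/7 → 1
L = 3/35 + 6/35 + 11/35 + 3/7 + 4/7 + 1 = 18/7 ≈ 2.571 bits/symbol.

2.571 bits/symbol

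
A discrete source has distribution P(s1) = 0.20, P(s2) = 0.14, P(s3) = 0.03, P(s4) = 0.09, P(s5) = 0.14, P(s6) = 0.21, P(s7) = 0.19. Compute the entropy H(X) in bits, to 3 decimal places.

H = −Σ pᵢ log₂ pᵢ.
−0.20·log₂(0.20) = 0.4644
−0.14·log₂(0.14) = 0.3971
−0.03·log₂(0.03) = 0.1518
−0.09·log₂(0.09) = 0.3127
−0.14·log₂(0.14) = 0.3971
−0.21·log₂(0.21) = 0.4728
−0.19·log₂(0.19) = 0.4552
Sum ≈ 2.6511 → 2.651 bits.

2.651 bits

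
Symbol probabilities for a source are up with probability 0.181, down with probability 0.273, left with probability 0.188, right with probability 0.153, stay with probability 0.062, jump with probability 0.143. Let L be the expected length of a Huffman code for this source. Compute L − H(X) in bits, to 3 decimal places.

Entropy H = −Σ p log₂ p ≈ 2.4753 bits.
Huffman merges: 31/500+143/1000→41/200; 153/1000+181/1000→167/500; 47/250+41/200→393/1000; 273/1000+167/500→607/1000; 393/1000+607/1000→1. L = 2539/1000 ≈ 2.5390.
L − H = 2.5390 − 2.4753 = 0.064 bits.

0.064 bits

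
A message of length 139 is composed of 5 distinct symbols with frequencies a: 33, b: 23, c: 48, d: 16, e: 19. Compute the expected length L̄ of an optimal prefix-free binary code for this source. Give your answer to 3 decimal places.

2.252 bits/symbol

Probabilities are the counts divided by 139.
Repeatedly combine the two least-probable nodes; the expected code length is the sum of the merged weights.
merge 16/139 + 19/139 → 35/139
merge 23/139 + 33/139 → 56/139
merge 35/139 + 48/139 → 83/139
merge 56/139 + 83/139 → 1
L = 35/139 + 56/139 + 83/139 + 1 = 313/139 ≈ 2.252 bits/symbol.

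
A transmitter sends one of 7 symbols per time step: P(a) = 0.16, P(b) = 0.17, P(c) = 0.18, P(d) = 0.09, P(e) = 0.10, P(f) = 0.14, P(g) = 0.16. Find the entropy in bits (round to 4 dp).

2.7679 bits

H = −Σ pᵢ log₂ pᵢ.
−0.16·log₂(0.16) = 0.4230
−0.17·log₂(0.17) = 0.4346
−0.18·log₂(0.18) = 0.4453
−0.09·log₂(0.09) = 0.3127
−0.10·log₂(0.10) = 0.3322
−0.14·log₂(0.14) = 0.3971
−0.16·log₂(0.16) = 0.4230
Sum ≈ 2.7679 → 2.7679 bits.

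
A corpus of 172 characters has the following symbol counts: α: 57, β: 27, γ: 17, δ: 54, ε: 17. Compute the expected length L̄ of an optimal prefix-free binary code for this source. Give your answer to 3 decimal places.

2.198 bits/symbol

Probabilities are the counts divided by 172.
Repeatedly combine the two least-probable nodes; the expected code length is the sum of the merged weights.
merge 17/172 + 17/172 → 17/86
merge 27/172 + 17/86 → 61/172
merge 27/86 + 57/172 → 111/172
merge 61/172 + 111/172 → 1
L = 17/86 + 61/172 + 111/172 + 1 = 189/86 ≈ 2.198 bits/symbol.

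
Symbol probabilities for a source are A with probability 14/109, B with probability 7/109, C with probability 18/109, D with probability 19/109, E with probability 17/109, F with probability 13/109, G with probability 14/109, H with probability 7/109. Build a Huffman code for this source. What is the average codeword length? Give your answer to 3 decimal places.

2.954 bits/symbol

Repeatedly combine the two least-probable nodes; the expected code length is the sum of the merged weights.
merge 7/109 + 7/109 → 14/109
merge 13/109 + 14/109 → 27/109
merge 14/109 + 14/109 → 28/109
merge 17/109 + 18/109 → 35/109
merge 19/109 + 27/109 → 46/109
merge 28/109 + 35/109 → 63/109
merge 46/109 + 63/109 → 1
L = 14/109 + 27/109 + 28/109 + 35/109 + 46/109 + 63/109 + 1 = 322/109 ≈ 2.954 bits/symbol.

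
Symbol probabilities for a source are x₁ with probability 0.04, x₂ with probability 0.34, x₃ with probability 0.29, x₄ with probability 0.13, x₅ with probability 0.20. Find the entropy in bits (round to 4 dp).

2.0799 bits

H = −Σ pᵢ log₂ pᵢ.
−0.04·log₂(0.04) = 0.1858
−0.34·log₂(0.34) = 0.5292
−0.29·log₂(0.29) = 0.5179
−0.13·log₂(0.13) = 0.3826
−0.20·log₂(0.20) = 0.4644
Sum ≈ 2.0799 → 2.0799 bits.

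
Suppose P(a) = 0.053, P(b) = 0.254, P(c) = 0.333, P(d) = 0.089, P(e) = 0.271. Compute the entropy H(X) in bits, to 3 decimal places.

H = −Σ pᵢ log₂ pᵢ.
−0.053·log₂(0.053) = 0.2246
−0.254·log₂(0.254) = 0.5022
−0.333·log₂(0.333) = 0.5283
−0.089·log₂(0.089) = 0.3106
−0.271·log₂(0.271) = 0.5105
Sum ≈ 2.0761 → 2.076 bits.

2.076 bits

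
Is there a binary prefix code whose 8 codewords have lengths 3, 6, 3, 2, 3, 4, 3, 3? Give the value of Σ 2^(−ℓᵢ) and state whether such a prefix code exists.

0.953125; yes

With common denominator 2^6 = 64: Σ 2^(−ℓᵢ) = 8/64 + 1/64 + 8/64 + 16/64 + 8/64 + 4/64 + 8/64 + 8/64 = 61/64 = 0.953125.
Kraft's inequality requires Σ ≤ 1; here Σ = 0.953125 ≤ 1, so such a prefix code exists.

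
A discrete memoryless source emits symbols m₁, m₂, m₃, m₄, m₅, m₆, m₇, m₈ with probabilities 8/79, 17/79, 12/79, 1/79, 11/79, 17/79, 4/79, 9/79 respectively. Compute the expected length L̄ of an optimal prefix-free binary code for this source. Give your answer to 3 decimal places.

2.797 bits/symbol

Repeatedly combine the two least-probable nodes; the expected code length is the sum of the merged weights.
merge 1/79 + 4/79 → 5/79
merge 5/79 + 8/79 → 13/79
merge 9/79 + 11/79 → 20/79
merge 12/79 + 13/79 → 25/79
merge 17/79 + 17/79 → 34/79
merge 20/79 + 25/79 → 45/79
merge 34/79 + 45/79 → 1
L = 5/79 + 13/79 + 20/79 + 25/79 + 34/79 + 45/79 + 1 = 221/79 ≈ 2.797 bits/symbol.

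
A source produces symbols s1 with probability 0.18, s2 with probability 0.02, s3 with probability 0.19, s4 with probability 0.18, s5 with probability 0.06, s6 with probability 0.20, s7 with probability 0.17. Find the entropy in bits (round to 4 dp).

H = −Σ pᵢ log₂ pᵢ.
−0.18·log₂(0.18) = 0.4453
−0.02·log₂(0.02) = 0.1129
−0.19·log₂(0.19) = 0.4552
−0.18·log₂(0.18) = 0.4453
−0.06·log₂(0.06) = 0.2435
−0.20·log₂(0.20) = 0.4644
−0.17·log₂(0.17) = 0.4346
Sum ≈ 2.6012 → 2.6012 bits.

2.6012 bits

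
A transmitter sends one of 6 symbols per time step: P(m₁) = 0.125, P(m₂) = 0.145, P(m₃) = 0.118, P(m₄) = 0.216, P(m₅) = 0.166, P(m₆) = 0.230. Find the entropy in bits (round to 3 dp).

H = −Σ pᵢ log₂ pᵢ.
−0.125·log₂(0.125) = 0.3750
−0.145·log₂(0.145) = 0.4040
−0.118·log₂(0.118) = 0.3638
−0.216·log₂(0.216) = 0.4776
−0.166·log₂(0.166) = 0.4301
−0.230·log₂(0.230) = 0.4877
Sum ≈ 2.5380 → 2.538 bits.

2.538 bits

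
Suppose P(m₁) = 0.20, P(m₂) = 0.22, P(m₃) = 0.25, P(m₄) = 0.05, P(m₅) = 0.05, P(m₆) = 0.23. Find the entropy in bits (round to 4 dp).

H = −Σ pᵢ log₂ pᵢ.
−0.20·log₂(0.20) = 0.4644
−0.22·log₂(0.22) = 0.4806
−0.25·log₂(0.25) = 0.5000
−0.05·log₂(0.05) = 0.2161
−0.05·log₂(0.05) = 0.2161
−0.23·log₂(0.23) = 0.4877
Sum ≈ 2.3648 → 2.3648 bits.

2.3648 bits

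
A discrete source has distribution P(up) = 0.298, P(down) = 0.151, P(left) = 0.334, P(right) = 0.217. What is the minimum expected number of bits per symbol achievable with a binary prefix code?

2 bits/symbol

Repeatedly combine the two least-probable nodes; the expected code length is the sum of the merged weights.
merge 151/1000 + 217/1000 → 46/125
merge 149/500 + 167/500 → 79/125
merge 46/125 + 79/125 → 1
L = 46/125 + 79/125 + 1 = 2 bits/symbol.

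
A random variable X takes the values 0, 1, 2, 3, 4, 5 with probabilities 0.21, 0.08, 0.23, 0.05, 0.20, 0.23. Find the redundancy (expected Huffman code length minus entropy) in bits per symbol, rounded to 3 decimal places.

Entropy H = −Σ p log₂ p ≈ 2.4201 bits.
Huffman merges: 1/20+2/25→13/100; 13/100+1/5→33/100; 21/100+23/100→11/25; 23/100+33/100→14/25; 11/25+14/25→1. L = 123/50 ≈ 2.4600.
L − H = 2.4600 − 2.4201 = 0.040 bits.

0.040 bits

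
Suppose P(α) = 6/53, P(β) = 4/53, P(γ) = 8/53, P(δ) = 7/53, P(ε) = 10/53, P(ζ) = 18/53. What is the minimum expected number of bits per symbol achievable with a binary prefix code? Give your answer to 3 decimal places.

Repeatedly combine the two least-probable nodes; the expected code length is the sum of the merged weights.
merge 4/53 + 6/53 → 10/53
merge 7/53 + 8/53 → 15/53
merge 10/53 + 10/53 → 20/53
merge 15/53 + 18/53 → 33/53
merge 20/53 + 33/53 → 1
L = 10/53 + 15/53 + 20/53 + 33/53 + 1 = 131/53 ≈ 2.472 bits/symbol.

2.472 bits/symbol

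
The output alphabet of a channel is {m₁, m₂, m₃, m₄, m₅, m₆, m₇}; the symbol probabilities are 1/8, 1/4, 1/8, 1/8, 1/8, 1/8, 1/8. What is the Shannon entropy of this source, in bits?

2.75 bits

Each probability is a power of 1/2, so log₂(1/p) is an integer.
H = Σ p·log₂(1/p) = 1/8·3 + 1/4·2 + 1/8·3 + 1/8·3 + 1/8·3 + 1/8·3 + 1/8·3 = 2.75 bits.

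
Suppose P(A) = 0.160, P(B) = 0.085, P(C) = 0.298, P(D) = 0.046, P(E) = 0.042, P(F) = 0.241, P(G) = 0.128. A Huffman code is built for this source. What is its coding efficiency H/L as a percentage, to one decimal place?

98.7%

Entropy H = −Σ p log₂ p ≈ 2.5166 bits.
Huffman merges: 21/500+23/500→11/125; 17/200+11/125→173/1000; 16/125+4/25→36/125; 173/1000+241/1000→207/500; 36/125+149/500→293/500; 207/500+293/500→1. L = 2549/1000 ≈ 2.5490.
Efficiency = H/L = 2.5166/2.5490 = 98.7%.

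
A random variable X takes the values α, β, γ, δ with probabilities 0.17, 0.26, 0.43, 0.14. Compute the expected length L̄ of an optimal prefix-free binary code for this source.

Repeatedly combine the two least-probable nodes; the expected code length is the sum of the merged weights.
merge 7/50 + 17/100 → 31/100
merge 13/50 + 31/100 → 57/100
merge 43/100 + 57/100 → 1
L = 31/100 + 57/100 + 1 = 47/25 = 1.88 bits/symbol.

1.88 bits/symbol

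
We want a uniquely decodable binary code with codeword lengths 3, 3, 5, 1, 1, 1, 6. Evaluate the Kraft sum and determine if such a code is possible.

With common denominator 2^6 = 64: Σ 2^(−ℓᵢ) = 8/64 + 8/64 + 2/64 + 32/64 + 32/64 + 32/64 + 1/64 = 115/64 = 1.796875.
Kraft's inequality requires Σ ≤ 1; here Σ = 1.796875 > 1, so no such prefix code exists.

1.796875; no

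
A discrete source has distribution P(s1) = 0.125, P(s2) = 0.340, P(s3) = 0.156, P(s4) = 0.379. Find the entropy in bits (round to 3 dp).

H = −Σ pᵢ log₂ pᵢ.
−0.125·log₂(0.125) = 0.3750
−0.340·log₂(0.340) = 0.5292
−0.156·log₂(0.156) = 0.4181
−0.379·log₂(0.379) = 0.5305
Sum ≈ 1.8528 → 1.853 bits.

1.853 bits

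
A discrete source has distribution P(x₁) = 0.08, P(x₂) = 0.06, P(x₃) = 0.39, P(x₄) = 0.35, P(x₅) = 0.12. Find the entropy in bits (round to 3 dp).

1.962 bits

H = −Σ pᵢ log₂ pᵢ.
−0.08·log₂(0.08) = 0.2915
−0.06·log₂(0.06) = 0.2435
−0.39·log₂(0.39) = 0.5298
−0.35·log₂(0.35) = 0.5301
−0.12·log₂(0.12) = 0.3671
Sum ≈ 1.9620 → 1.962 bits.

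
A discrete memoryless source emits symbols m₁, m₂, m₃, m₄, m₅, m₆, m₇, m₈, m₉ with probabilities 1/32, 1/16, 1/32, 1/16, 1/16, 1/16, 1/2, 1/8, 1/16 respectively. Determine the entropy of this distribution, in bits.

Each probability is a power of 1/2, so log₂(1/p) is an integer.
H = Σ p·log₂(1/p) = 1/32·5 + 1/16·4 + 1/32·5 + 1/16·4 + 1/16·4 + 1/16·4 + 1/2·1 + 1/8·3 + 1/16·4 = 2.4375 bits.

2.4375 bits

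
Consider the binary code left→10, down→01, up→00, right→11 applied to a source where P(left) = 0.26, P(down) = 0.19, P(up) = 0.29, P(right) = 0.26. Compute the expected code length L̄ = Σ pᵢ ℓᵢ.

2 bits/symbol

L̄ = Σ pᵢ·ℓᵢ = 0.26·2 + 0.19·2 + 0.29·2 + 0.26·2 = 2 bits/symbol.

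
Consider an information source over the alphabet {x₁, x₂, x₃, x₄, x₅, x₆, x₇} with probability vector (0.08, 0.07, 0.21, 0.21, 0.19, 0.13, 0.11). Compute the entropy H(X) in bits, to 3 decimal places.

H = −Σ pᵢ log₂ pᵢ.
−0.08·log₂(0.08) = 0.2915
−0.07·log₂(0.07) = 0.2686
−0.21·log₂(0.21) = 0.4728
−0.21·log₂(0.21) = 0.4728
−0.19·log₂(0.19) = 0.4552
−0.13·log₂(0.13) = 0.3826
−0.11·log₂(0.11) = 0.3503
Sum ≈ 2.6939 → 2.694 bits.

2.694 bits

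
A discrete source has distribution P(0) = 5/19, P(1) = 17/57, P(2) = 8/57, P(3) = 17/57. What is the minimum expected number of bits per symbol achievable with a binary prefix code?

2 bits/symbol

Repeatedly combine the two least-probable nodes; the expected code length is the sum of the merged weights.
merge 8/57 + 5/19 → 23/57
merge 17/57 + 17/57 → 34/57
merge 23/57 + 34/57 → 1
L = 23/57 + 34/57 + 1 = 2 bits/symbol.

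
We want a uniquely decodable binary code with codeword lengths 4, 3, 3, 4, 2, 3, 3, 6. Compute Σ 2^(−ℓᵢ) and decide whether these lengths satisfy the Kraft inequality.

With common denominator 2^6 = 64: Σ 2^(−ℓᵢ) = 4/64 + 8/64 + 8/64 + 4/64 + 16/64 + 8/64 + 8/64 + 1/64 = 57/64 = 0.890625.
Kraft's inequality requires Σ ≤ 1; here Σ = 0.890625 ≤ 1, so such a prefix code exists.

0.890625; yes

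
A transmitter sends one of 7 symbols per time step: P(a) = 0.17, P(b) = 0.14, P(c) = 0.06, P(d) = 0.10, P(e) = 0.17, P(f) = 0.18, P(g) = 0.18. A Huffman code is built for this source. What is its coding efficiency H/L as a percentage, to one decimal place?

97.6%

Entropy H = −Σ p log₂ p ≈ 2.7326 bits.
Huffman merges: 3/50+1/10→4/25; 7/50+4/25→3/10; 17/100+17/100→17/50; 9/50+9/50→9/25; 3/10+17/50→16/25; 9/25+16/25→1. L = 14/5 ≈ 2.8000.
Efficiency = H/L = 2.7326/2.8000 = 97.6%.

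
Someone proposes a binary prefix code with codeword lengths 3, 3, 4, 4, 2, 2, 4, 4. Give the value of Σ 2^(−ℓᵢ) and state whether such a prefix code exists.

With common denominator 2^4 = 16: Σ 2^(−ℓᵢ) = 2/16 + 2/16 + 1/16 + 1/16 + 4/16 + 4/16 + 1/16 + 1/16 = 16/16 = 1.
Kraft's inequality requires Σ ≤ 1; here Σ = 1 ≤ 1, so such a prefix code exists.

1; yes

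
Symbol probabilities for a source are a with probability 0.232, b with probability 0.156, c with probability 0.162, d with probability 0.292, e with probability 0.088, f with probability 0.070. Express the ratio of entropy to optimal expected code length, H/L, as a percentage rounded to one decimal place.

Entropy H = −Σ p log₂ p ≈ 2.4282 bits.
Huffman merges: 7/100+11/125→79/500; 39/250+79/500→157/500; 81/500+29/125→197/500; 73/250+157/500→303/500; 197/500+303/500→1. L = 309/125 ≈ 2.4720.
Efficiency = H/L = 2.4282/2.4720 = 98.2%.

98.2%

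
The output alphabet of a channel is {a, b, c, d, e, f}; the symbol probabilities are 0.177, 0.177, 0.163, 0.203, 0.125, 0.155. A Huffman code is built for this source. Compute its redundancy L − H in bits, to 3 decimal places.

Entropy H = −Σ p log₂ p ≈ 2.5698 bits.
Huffman merges: 1/8+31/200→7/25; 163/1000+177/1000→17/50; 177/1000+203/1000→19/50; 7/25+17/50→31/50; 19/50+31/50→1. L = 131/50 ≈ 2.6200.
L − H = 2.6200 − 2.5698 = 0.050 bits.

0.050 bits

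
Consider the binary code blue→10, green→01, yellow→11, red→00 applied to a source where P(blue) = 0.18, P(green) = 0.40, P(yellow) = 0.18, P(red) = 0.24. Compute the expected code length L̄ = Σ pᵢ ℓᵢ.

L̄ = Σ pᵢ·ℓᵢ = 0.18·2 + 0.40·2 + 0.18·2 + 0.24·2 = 2 bits/symbol.

2 bits/symbol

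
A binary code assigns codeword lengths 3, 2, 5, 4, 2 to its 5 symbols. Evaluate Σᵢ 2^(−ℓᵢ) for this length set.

0.71875

With common denominator 2^5 = 32: Σ 2^(−ℓᵢ) = 4/32 + 8/32 + 1/32 + 2/32 + 8/32 = 23/32 = 0.71875.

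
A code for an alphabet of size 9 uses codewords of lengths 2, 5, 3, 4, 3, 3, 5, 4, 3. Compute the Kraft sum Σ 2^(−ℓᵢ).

With common denominator 2^5 = 32: Σ 2^(−ℓᵢ) = 8/32 + 1/32 + 4/32 + 2/32 + 4/32 + 4/32 + 1/32 + 2/32 + 4/32 = 30/32 = 0.9375.

0.9375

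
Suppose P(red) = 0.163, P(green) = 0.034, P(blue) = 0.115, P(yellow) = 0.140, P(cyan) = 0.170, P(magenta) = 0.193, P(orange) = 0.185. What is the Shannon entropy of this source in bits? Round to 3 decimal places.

H = −Σ pᵢ log₂ pᵢ.
−0.163·log₂(0.163) = 0.4266
−0.034·log₂(0.034) = 0.1659
−0.115·log₂(0.115) = 0.3588
−0.140·log₂(0.140) = 0.3971
−0.170·log₂(0.170) = 0.4346
−0.193·log₂(0.193) = 0.4581
−0.185·log₂(0.185) = 0.4504
Sum ≈ 2.6914 → 2.691 bits.

2.691 bits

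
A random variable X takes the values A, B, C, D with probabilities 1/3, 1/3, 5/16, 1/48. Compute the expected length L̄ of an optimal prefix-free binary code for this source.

Repeatedly combine the two least-probable nodes; the expected code length is the sum of the merged weights.
merge 1/48 + 5/16 → 1/3
merge 1/3 + 1/3 → 2/3
merge 1/3 + 2/3 → 1
L = 1/3 + 2/3 + 1 = 2 bits/symbol.

2 bits/symbol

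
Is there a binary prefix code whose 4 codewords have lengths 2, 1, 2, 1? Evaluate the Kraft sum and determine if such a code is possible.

1.5; no

With common denominator 2^2 = 4: Σ 2^(−ℓᵢ) = 1/4 + 2/4 + 1/4 + 2/4 = 6/4 = 1.5.
Kraft's inequality requires Σ ≤ 1; here Σ = 1.5 > 1, so no such prefix code exists.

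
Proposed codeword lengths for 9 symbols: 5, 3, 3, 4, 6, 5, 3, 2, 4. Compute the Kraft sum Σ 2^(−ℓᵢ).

0.828125

With common denominator 2^6 = 64: Σ 2^(−ℓᵢ) = 2/64 + 8/64 + 8/64 + 4/64 + 1/64 + 2/64 + 8/64 + 16/64 + 4/64 = 53/64 = 0.828125.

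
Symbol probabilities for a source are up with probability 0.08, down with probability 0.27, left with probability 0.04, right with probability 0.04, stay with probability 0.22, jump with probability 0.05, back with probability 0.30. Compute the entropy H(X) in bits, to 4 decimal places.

H = −Σ pᵢ log₂ pᵢ.
−0.08·log₂(0.08) = 0.2915
−0.27·log₂(0.27) = 0.5100
−0.04·log₂(0.04) = 0.1858
−0.04·log₂(0.04) = 0.1858
−0.22·log₂(0.22) = 0.4806
−0.05·log₂(0.05) = 0.2161
−0.30·log₂(0.30) = 0.5211
Sum ≈ 2.3908 → 2.3908 bits.

2.3908 bits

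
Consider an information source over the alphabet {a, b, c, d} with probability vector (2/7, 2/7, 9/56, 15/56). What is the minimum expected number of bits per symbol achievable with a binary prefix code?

2 bits/symbol

Repeatedly combine the two least-probable nodes; the expected code length is the sum of the merged weights.
merge 9/56 + 15/56 → 3/7
merge 2/7 + 2/7 → 4/7
merge 3/7 + 4/7 → 1
L = 3/7 + 4/7 + 1 = 2 bits/symbol.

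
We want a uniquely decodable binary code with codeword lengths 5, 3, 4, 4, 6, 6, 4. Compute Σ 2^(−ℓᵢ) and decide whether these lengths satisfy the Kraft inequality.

0.375; yes

With common denominator 2^6 = 64: Σ 2^(−ℓᵢ) = 2/64 + 8/64 + 4/64 + 4/64 + 1/64 + 1/64 + 4/64 = 24/64 = 0.375.
Kraft's inequality requires Σ ≤ 1; here Σ = 0.375 ≤ 1, so such a prefix code exists.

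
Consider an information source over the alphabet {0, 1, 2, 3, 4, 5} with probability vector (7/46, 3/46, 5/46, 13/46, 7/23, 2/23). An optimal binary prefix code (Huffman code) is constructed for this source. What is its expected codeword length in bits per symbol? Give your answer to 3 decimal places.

2.413 bits/symbol

Repeatedly combine the two least-probable nodes; the expected code length is the sum of the merged weights.
merge 3/46 + 2/23 → 7/46
merge 5/46 + 7/46 → 6/23
merge 7/46 + 6/23 → 19/46
merge 13/46 + 7/23 → 27/46
merge 19/46 + 27/46 → 1
L = 7/46 + 6/23 + 19/46 + 27/46 + 1 = 111/46 ≈ 2.413 bits/symbol.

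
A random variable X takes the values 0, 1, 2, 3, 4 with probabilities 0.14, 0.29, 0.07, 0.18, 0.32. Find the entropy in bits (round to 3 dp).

H = −Σ pᵢ log₂ pᵢ.
−0.14·log₂(0.14) = 0.3971
−0.29·log₂(0.29) = 0.5179
−0.07·log₂(0.07) = 0.2686
−0.18·log₂(0.18) = 0.4453
−0.32·log₂(0.32) = 0.5260
Sum ≈ 2.1549 → 2.155 bits.

2.155 bits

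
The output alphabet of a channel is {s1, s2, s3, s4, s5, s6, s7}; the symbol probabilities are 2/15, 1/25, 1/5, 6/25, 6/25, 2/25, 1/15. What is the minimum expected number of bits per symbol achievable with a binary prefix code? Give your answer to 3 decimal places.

Repeatedly combine the two least-probable nodes; the expected code length is the sum of the merged weights.
merge 1/25 + 1/15 → 8/75
merge 2/25 + 8/75 → 14/75
merge 2/15 + 14/75 → 8/25
merge 1/5 + 6/25 → 11/25
merge 6/25 + 8/25 → 14/25
merge 11/25 + 14/25 → 1
L = 8/75 + 14/75 + 8/25 + 11/25 + 14/25 + 1 = 196/75 ≈ 2.613 bits/symbol.

2.613 bits/symbol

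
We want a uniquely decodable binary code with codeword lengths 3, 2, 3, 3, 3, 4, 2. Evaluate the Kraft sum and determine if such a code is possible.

1.0625; no

With common denominator 2^4 = 16: Σ 2^(−ℓᵢ) = 2/16 + 4/16 + 2/16 + 2/16 + 2/16 + 1/16 + 4/16 = 17/16 = 1.0625.
Kraft's inequality requires Σ ≤ 1; here Σ = 1.0625 > 1, so no such prefix code exists.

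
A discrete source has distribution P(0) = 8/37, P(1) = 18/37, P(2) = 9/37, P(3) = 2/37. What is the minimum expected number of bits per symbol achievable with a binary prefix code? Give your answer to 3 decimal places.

1.784 bits/symbol

Repeatedly combine the two least-probable nodes; the expected code length is the sum of the merged weights.
merge 2/37 + 8/37 → 10/37
merge 9/37 + 10/37 → 19/37
merge 18/37 + 19/37 → 1
L = 10/37 + 19/37 + 1 = 66/37 ≈ 1.784 bits/symbol.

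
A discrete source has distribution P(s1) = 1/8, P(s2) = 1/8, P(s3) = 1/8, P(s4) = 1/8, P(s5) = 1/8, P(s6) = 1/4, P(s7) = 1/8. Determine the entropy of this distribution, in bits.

2.75 bits

Each probability is a power of 1/2, so log₂(1/p) is an integer.
H = Σ p·log₂(1/p) = 1/8·3 + 1/8·3 + 1/8·3 + 1/8·3 + 1/8·3 + 1/4·2 + 1/8·3 = 2.75 bits.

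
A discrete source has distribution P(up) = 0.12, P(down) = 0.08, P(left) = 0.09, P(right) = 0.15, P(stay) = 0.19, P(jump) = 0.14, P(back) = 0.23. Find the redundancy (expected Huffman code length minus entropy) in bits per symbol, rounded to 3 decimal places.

0.028 bits

Entropy H = −Σ p log₂ p ≈ 2.7218 bits.
Huffman merges: 2/25+9/100→17/100; 3/25+7/50→13/50; 3/20+17/100→8/25; 19/100+23/100→21/50; 13/50+8/25→29/50; 21/50+29/50→1. L = 11/4 ≈ 2.7500.
L − H = 2.7500 − 2.7218 = 0.028 bits.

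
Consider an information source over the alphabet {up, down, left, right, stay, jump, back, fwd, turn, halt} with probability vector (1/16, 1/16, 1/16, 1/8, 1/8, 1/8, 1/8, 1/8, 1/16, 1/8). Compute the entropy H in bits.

3.25 bits

Each probability is a power of 1/2, so log₂(1/p) is an integer.
H = Σ p·log₂(1/p) = 1/16·4 + 1/16·4 + 1/16·4 + 1/8·3 + 1/8·3 + 1/8·3 + 1/8·3 + 1/8·3 + 1/16·4 + 1/8·3 = 3.25 bits.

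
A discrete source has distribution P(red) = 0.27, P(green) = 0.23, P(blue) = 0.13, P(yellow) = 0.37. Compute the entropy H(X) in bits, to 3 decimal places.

H = −Σ pᵢ log₂ pᵢ.
−0.27·log₂(0.27) = 0.5100
−0.23·log₂(0.23) = 0.4877
−0.13·log₂(0.13) = 0.3826
−0.37·log₂(0.37) = 0.5307
Sum ≈ 1.9111 → 1.911 bits.

1.911 bits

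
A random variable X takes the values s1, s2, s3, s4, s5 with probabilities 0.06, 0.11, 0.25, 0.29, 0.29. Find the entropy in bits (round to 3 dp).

H = −Σ pᵢ log₂ pᵢ.
−0.06·log₂(0.06) = 0.2435
−0.11·log₂(0.11) = 0.3503
−0.25·log₂(0.25) = 0.5000
−0.29·log₂(0.29) = 0.5179
−0.29·log₂(0.29) = 0.5179
Sum ≈ 2.1296 → 2.130 bits.

2.130 bits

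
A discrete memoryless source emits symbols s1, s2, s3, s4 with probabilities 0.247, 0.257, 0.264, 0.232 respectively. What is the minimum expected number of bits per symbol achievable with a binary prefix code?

2 bits/symbol

Repeatedly combine the two least-probable nodes; the expected code length is the sum of the merged weights.
merge 29/125 + 247/1000 → 479/1000
merge 257/1000 + 33/125 → 521/1000
merge 479/1000 + 521/1000 → 1
L = 479/1000 + 521/1000 + 1 = 2 bits/symbol.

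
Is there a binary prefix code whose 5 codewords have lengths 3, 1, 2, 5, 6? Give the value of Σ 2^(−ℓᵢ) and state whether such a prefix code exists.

With common denominator 2^6 = 64: Σ 2^(−ℓᵢ) = 8/64 + 32/64 + 16/64 + 2/64 + 1/64 = 59/64 = 0.921875.
Kraft's inequality requires Σ ≤ 1; here Σ = 0.921875 ≤ 1, so such a prefix code exists.

0.921875; yes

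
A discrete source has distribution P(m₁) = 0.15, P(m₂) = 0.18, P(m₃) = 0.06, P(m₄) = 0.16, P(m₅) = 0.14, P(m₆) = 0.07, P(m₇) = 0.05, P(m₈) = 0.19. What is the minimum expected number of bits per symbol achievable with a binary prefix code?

2.92 bits/symbol

Repeatedly combine the two least-probable nodes; the expected code length is the sum of the merged weights.
merge 1/20 + 3/50 → 11/100
merge 7/100 + 11/100 → 9/50
merge 7/50 + 3/20 → 29/100
merge 4/25 + 9/50 → 17/50
merge 9/50 + 19/100 → 37/100
merge 29/100 + 17/50 → 63/100
merge 37/100 + 63/100 → 1
L = 11/100 + 9/50 + 29/100 + 17/50 + 37/100 + 63/100 + 1 = 73/25 = 2.92 bits/symbol.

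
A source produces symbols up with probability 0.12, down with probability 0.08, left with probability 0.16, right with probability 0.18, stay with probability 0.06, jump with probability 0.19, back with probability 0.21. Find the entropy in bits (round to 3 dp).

2.698 bits

H = −Σ pᵢ log₂ pᵢ.
−0.12·log₂(0.12) = 0.3671
−0.08·log₂(0.08) = 0.2915
−0.16·log₂(0.16) = 0.4230
−0.18·log₂(0.18) = 0.4453
−0.06·log₂(0.06) = 0.2435
−0.19·log₂(0.19) = 0.4552
−0.21·log₂(0.21) = 0.4728
Sum ≈ 2.6985 → 2.698 bits.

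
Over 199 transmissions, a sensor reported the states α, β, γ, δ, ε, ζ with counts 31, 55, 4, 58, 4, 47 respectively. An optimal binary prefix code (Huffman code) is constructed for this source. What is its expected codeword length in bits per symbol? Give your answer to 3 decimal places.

Probabilities are the counts divided by 199.
Repeatedly combine the two least-probable nodes; the expected code length is the sum of the merged weights.
merge 4/199 + 4/199 → 8/199
merge 8/199 + 31/199 → 39/199
merge 39/199 + 47/199 → 86/199
merge 55/199 + 58/199 → 113/199
merge 86/199 + 113/199 → 1
L = 8/199 + 39/199 + 86/199 + 113/199 + 1 = 445/199 ≈ 2.236 bits/symbol.

2.236 bits/symbol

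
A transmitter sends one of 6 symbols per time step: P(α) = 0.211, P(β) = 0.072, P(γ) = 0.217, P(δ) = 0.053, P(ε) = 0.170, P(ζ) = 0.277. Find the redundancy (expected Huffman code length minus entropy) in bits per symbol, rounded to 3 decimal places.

Entropy H = −Σ p log₂ p ≈ 2.3975 bits.
Huffman merges: 53/1000+9/125→1/8; 1/8+17/100→59/200; 211/1000+217/1000→107/250; 277/1000+59/200→143/250; 107/250+143/250→1. L = 121/50 ≈ 2.4200.
L − H = 2.4200 − 2.3975 = 0.023 bits.

0.023 bits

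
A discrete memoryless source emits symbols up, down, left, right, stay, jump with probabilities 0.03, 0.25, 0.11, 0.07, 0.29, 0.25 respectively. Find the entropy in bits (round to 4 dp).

2.2885 bits

H = −Σ pᵢ log₂ pᵢ.
−0.03·log₂(0.03) = 0.1518
−0.25·log₂(0.25) = 0.5000
−0.11·log₂(0.11) = 0.3503
−0.07·log₂(0.07) = 0.2686
−0.29·log₂(0.29) = 0.5179
−0.25·log₂(0.25) = 0.5000
Sum ≈ 2.2885 → 2.2885 bits.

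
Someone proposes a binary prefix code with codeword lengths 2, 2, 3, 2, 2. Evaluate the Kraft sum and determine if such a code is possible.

1.125; no

With common denominator 2^3 = 8: Σ 2^(−ℓᵢ) = 2/8 + 2/8 + 1/8 + 2/8 + 2/8 = 9/8 = 1.125.
Kraft's inequality requires Σ ≤ 1; here Σ = 1.125 > 1, so no such prefix code exists.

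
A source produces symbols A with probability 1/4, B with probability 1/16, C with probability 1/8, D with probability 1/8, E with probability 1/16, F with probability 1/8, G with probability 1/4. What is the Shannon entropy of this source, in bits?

2.625 bits

Each probability is a power of 1/2, so log₂(1/p) is an integer.
H = Σ p·log₂(1/p) = 1/4·2 + 1/16·4 + 1/8·3 + 1/8·3 + 1/16·4 + 1/8·3 + 1/4·2 = 2.625 bits.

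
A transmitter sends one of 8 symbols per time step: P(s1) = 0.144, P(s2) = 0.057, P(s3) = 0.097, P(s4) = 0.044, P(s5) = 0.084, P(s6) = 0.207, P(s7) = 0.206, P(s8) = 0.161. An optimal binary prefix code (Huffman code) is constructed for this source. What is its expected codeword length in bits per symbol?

Repeatedly combine the two least-probable nodes; the expected code length is the sum of the merged weights.
merge 11/250 + 57/1000 → 101/1000
merge 21/250 + 97/1000 → 181/1000
merge 101/1000 + 18/125 → 49/200
merge 161/1000 + 181/1000 → 171/500
merge 103/500 + 207/1000 → 413/1000
merge 49/200 + 171/500 → 587/1000
merge 413/1000 + 587/1000 → 1
L = 101/1000 + 181/1000 + 49/200 + 171/500 + 413/1000 + 587/1000 + 1 = 2869/1000 = 2.869 bits/symbol.

2.869 bits/symbol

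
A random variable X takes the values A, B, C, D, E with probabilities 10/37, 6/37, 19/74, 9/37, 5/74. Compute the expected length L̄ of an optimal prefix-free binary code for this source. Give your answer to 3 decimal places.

2.230 bits/symbol

Repeatedly combine the two least-probable nodes; the expected code length is the sum of the merged weights.
merge 5/74 + 6/37 → 17/74
merge 17/74 + 9/37 → 35/74
merge 19/74 + 10/37 → 39/74
merge 35/74 + 39/74 → 1
L = 17/74 + 35/74 + 39/74 + 1 = 165/74 ≈ 2.230 bits/symbol.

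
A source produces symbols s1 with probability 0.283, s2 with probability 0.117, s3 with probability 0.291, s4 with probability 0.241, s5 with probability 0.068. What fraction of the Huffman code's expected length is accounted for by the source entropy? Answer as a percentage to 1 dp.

98.6%

Entropy H = −Σ p log₂ p ≈ 2.1543 bits.
Huffman merges: 17/250+117/1000→37/200; 37/200+241/1000→213/500; 283/1000+291/1000→287/500; 213/500+287/500→1. L = 437/200 ≈ 2.1850.
Efficiency = H/L = 2.1543/2.1850 = 98.6%.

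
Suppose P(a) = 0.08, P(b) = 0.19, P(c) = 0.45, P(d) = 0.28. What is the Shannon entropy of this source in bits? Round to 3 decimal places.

H = −Σ pᵢ log₂ pᵢ.
−0.08·log₂(0.08) = 0.2915
−0.19·log₂(0.19) = 0.4552
−0.45·log₂(0.45) = 0.5184
−0.28·log₂(0.28) = 0.5142
Sum ≈ 1.7794 → 1.779 bits.

1.779 bits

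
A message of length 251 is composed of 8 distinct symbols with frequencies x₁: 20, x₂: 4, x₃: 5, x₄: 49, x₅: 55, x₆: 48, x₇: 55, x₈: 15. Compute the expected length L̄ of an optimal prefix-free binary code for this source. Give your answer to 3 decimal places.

Probabilities are the counts divided by 251.
Repeatedly combine the two least-probable nodes; the expected code length is the sum of the merged weights.
merge 4/251 + 5/251 → 9/251
merge 9/251 + 15/251 → 24/251
merge 20/251 + 24/251 → 44/251
merge 44/251 + 48/251 → 92/251
merge 49/251 + 55/251 → 104/251
merge 55/251 + 92/251 → 147/251
merge 104/251 + 147/251 → 1
L = 9/251 + 24/251 + 44/251 + 92/251 + 104/251 + 147/251 + 1 = 671/251 ≈ 2.673 bits/symbol.

2.673 bits/symbol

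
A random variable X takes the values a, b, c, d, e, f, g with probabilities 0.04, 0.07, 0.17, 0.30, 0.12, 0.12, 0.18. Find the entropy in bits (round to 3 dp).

H = −Σ pᵢ log₂ pᵢ.
−0.04·log₂(0.04) = 0.1858
−0.07·log₂(0.07) = 0.2686
−0.17·log₂(0.17) = 0.4346
−0.30·log₂(0.30) = 0.5211
−0.12·log₂(0.12) = 0.3671
−0.12·log₂(0.12) = 0.3671
−0.18·log₂(0.18) = 0.4453
Sum ≈ 2.5894 → 2.589 bits.

2.589 bits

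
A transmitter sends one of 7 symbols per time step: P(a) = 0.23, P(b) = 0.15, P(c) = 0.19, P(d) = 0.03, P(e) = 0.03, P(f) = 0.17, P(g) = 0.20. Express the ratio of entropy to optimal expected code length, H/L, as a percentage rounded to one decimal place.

Entropy H = −Σ p log₂ p ≈ 2.5559 bits.
Huffman merges: 3/100+3/100→3/50; 3/50+3/20→21/100; 17/100+19/100→9/25; 1/5+21/100→41/100; 23/100+9/25→59/100; 41/100+59/100→1. L = 263/100 ≈ 2.6300.
Efficiency = H/L = 2.5559/2.6300 = 97.2%.

97.2%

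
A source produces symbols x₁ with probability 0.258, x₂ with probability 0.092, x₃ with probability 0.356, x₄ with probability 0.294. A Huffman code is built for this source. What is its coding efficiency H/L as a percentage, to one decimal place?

93.8%

Entropy H = −Σ p log₂ p ≈ 1.8707 bits.
Huffman merges: 23/250+129/500→7/20; 147/500+7/20→161/250; 89/250+161/250→1. L = 997/500 ≈ 1.9940.
Efficiency = H/L = 1.8707/1.9940 = 93.8%.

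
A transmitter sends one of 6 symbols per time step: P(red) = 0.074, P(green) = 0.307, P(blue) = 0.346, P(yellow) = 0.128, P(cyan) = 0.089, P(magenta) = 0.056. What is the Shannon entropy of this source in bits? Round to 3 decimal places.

2.254 bits

H = −Σ pᵢ log₂ pᵢ.
−0.074·log₂(0.074) = 0.2780
−0.307·log₂(0.307) = 0.5230
−0.346·log₂(0.346) = 0.5298
−0.128·log₂(0.128) = 0.3796
−0.089·log₂(0.089) = 0.3106
−0.056·log₂(0.056) = 0.2329
Sum ≈ 2.2539 → 2.254 bits.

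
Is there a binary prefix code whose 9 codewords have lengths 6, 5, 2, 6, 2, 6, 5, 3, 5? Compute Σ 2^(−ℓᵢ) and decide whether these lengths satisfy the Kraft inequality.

With common denominator 2^6 = 64: Σ 2^(−ℓᵢ) = 1/64 + 2/64 + 16/64 + 1/64 + 16/64 + 1/64 + 2/64 + 8/64 + 2/64 = 49/64 = 0.765625.
Kraft's inequality requires Σ ≤ 1; here Σ = 0.765625 ≤ 1, so such a prefix code exists.

0.765625; yes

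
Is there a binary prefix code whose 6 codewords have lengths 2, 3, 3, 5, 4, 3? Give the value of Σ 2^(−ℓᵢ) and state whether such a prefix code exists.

With common denominator 2^5 = 32: Σ 2^(−ℓᵢ) = 8/32 + 4/32 + 4/32 + 1/32 + 2/32 + 4/32 = 23/32 = 0.71875.
Kraft's inequality requires Σ ≤ 1; here Σ = 0.71875 ≤ 1, so such a prefix code exists.

0.71875; yes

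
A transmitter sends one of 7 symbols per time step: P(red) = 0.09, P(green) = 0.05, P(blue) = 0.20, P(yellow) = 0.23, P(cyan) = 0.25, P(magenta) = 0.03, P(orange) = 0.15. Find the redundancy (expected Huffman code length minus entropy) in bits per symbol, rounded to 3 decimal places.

0.027 bits

Entropy H = −Σ p log₂ p ≈ 2.5431 bits.
Huffman merges: 3/100+1/20→2/25; 2/25+9/100→17/100; 3/20+17/100→8/25; 1/5+23/100→43/100; 1/4+8/25→57/100; 43/100+57/100→1. L = 257/100 ≈ 2.5700.
L − H = 2.5700 − 2.5431 = 0.027 bits.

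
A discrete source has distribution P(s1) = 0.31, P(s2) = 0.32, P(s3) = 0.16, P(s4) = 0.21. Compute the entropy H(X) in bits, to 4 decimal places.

H = −Σ pᵢ log₂ pᵢ.
−0.31·log₂(0.31) = 0.5238
−0.32·log₂(0.32) = 0.5260
−0.16·log₂(0.16) = 0.4230
−0.21·log₂(0.21) = 0.4728
Sum ≈ 1.9457 → 1.9457 bits.

1.9457 bits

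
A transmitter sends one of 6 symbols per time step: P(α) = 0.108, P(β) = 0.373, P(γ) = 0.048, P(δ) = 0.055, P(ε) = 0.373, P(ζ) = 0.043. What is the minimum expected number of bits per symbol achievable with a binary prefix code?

Repeatedly combine the two least-probable nodes; the expected code length is the sum of the merged weights.
merge 43/1000 + 6/125 → 91/1000
merge 11/200 + 91/1000 → 73/500
merge 27/250 + 73/500 → 127/500
merge 127/500 + 373/1000 → 627/1000
merge 373/1000 + 627/1000 → 1
L = 91/1000 + 73/500 + 127/500 + 627/1000 + 1 = 1059/500 = 2.118 bits/symbol.

2.118 bits/symbol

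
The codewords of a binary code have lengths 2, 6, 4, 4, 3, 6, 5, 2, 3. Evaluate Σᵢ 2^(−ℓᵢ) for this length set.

0.9375

With common denominator 2^6 = 64: Σ 2^(−ℓᵢ) = 16/64 + 1/64 + 4/64 + 4/64 + 8/64 + 1/64 + 2/64 + 16/64 + 8/64 = 60/64 = 0.9375.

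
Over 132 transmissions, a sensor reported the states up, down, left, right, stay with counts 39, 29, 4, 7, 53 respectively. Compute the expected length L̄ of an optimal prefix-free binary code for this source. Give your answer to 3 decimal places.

1.985 bits/symbol

Probabilities are the counts divided by 132.
Repeatedly combine the two least-probable nodes; the expected code length is the sum of the merged weights.
merge 1/33 + 7/132 → 1/12
merge 1/12 + 29/132 → 10/33
merge 13/44 + 10/33 → 79/132
merge 53/132 + 79/132 → 1
L = 1/12 + 10/33 + 79/132 + 1 = 131/66 ≈ 1.985 bits/symbol.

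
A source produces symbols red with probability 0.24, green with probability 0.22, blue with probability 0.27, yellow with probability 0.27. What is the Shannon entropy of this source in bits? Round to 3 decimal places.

1.995 bits

H = −Σ pᵢ log₂ pᵢ.
−0.24·log₂(0.24) = 0.4941
−0.22·log₂(0.22) = 0.4806
−0.27·log₂(0.27) = 0.5100
−0.27·log₂(0.27) = 0.5100
Sum ≈ 1.9948 → 1.995 bits.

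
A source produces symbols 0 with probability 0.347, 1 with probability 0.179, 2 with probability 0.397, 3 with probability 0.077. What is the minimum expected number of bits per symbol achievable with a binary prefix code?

Repeatedly combine the two least-probable nodes; the expected code length is the sum of the merged weights.
merge 77/1000 + 179/1000 → 32/125
merge 32/125 + 347/1000 → 603/1000
merge 397/1000 + 603/1000 → 1
L = 32/125 + 603/1000 + 1 = 1859/1000 = 1.859 bits/symbol.

1.859 bits/symbol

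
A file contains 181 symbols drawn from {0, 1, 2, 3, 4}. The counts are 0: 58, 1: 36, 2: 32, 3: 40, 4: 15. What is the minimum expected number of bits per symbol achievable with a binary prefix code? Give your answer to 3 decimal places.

2.260 bits/symbol

Probabilities are the counts divided by 181.
Repeatedly combine the two least-probable nodes; the expected code length is the sum of the merged weights.
merge 15/181 + 32/181 → 47/181
merge 36/181 + 40/181 → 76/181
merge 47/181 + 58/181 → 105/181
merge 76/181 + 105/181 → 1
L = 47/181 + 76/181 + 105/181 + 1 = 409/181 ≈ 2.260 bits/symbol.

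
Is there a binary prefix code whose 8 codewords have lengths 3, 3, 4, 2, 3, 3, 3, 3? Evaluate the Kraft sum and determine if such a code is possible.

1.0625; no

With common denominator 2^4 = 16: Σ 2^(−ℓᵢ) = 2/16 + 2/16 + 1/16 + 4/16 + 2/16 + 2/16 + 2/16 + 2/16 = 17/16 = 1.0625.
Kraft's inequality requires Σ ≤ 1; here Σ = 1.0625 > 1, so no such prefix code exists.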